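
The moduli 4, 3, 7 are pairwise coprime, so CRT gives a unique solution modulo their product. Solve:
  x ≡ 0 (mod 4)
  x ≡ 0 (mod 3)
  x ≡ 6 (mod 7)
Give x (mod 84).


Moduli 4, 3, 7 are pairwise coprime; by CRT there is a unique solution modulo M = 4 · 3 · 7 = 84.
Solve pairwise, accumulating the modulus:
  Start with x ≡ 0 (mod 4).
  Combine with x ≡ 0 (mod 3): since gcd(4, 3) = 1, we get a unique residue mod 12.
    Write x = 0 + 4·t and substitute into x ≡ 0 (mod 3): 4·t ≡ 0 − 0 = 0 (mod 3).
    Reduce coefficients mod 3: 1·t ≡ 0 (mod 3).
    So t ≡ 0 (mod 3).
    Then x = 0 + 4·0 = 0, valid modulo lcm(4, 3) = 12: x ≡ 0 (mod 12).
  Combine with x ≡ 6 (mod 7): since gcd(12, 7) = 1, we get a unique residue mod 84.
    Write x = 0 + 12·t and substitute into x ≡ 6 (mod 7): 12·t ≡ 6 − 0 = 6 (mod 7).
    Reduce coefficients mod 7: 5·t ≡ 6 (mod 7).
    The inverse of 5 mod 7 is 3 (since 5·3 = 15 = 2·7 + 1), so t ≡ 3·6 = 18 ≡ 4 (mod 7).
    Then x = 0 + 12·4 = 48, valid modulo lcm(12, 7) = 84: x ≡ 48 (mod 84).
Verify: 48 mod 4 = 0 ✓, 48 mod 3 = 0 ✓, 48 mod 7 = 6 ✓.

x ≡ 48 (mod 84).


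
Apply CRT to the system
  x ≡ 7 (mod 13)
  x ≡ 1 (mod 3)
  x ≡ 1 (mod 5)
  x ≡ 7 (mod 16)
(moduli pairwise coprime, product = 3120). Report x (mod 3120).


Product of moduli M = 13 · 3 · 5 · 16 = 3120.
Merge one congruence at a time:
  Start: x ≡ 7 (mod 13).
  Combine with x ≡ 1 (mod 3); new modulus lcm = 39.
    Write x = 7 + 13·t and substitute into x ≡ 1 (mod 3): 13·t ≡ 1 − 7 = -6 (mod 3).
    Reduce coefficients mod 3: 1·t ≡ 0 (mod 3).
    So t ≡ 0 (mod 3).
    Then x = 7 + 13·0 = 7, valid modulo lcm(13, 3) = 39: x ≡ 7 (mod 39).
  Combine with x ≡ 1 (mod 5); new modulus lcm = 195.
    Write x = 7 + 39·t and substitute into x ≡ 1 (mod 5): 39·t ≡ 1 − 7 = -6 (mod 5).
    Reduce coefficients mod 5: 4·t ≡ 4 (mod 5).
    The inverse of 4 mod 5 is 4 (since 4·4 = 16 = 3·5 + 1), so t ≡ 4·4 = 16 ≡ 1 (mod 5).
    Then x = 7 + 39·1 = 46, valid modulo lcm(39, 5) = 195: x ≡ 46 (mod 195).
  Combine with x ≡ 7 (mod 16); new modulus lcm = 3120.
    Write x = 46 + 195·t and substitute into x ≡ 7 (mod 16): 195·t ≡ 7 − 46 = -39 (mod 16).
    Reduce coefficients mod 16: 3·t ≡ 9 (mod 16).
    The inverse of 3 mod 16 is 11 (since 3·11 = 33 = 2·16 + 1), so t ≡ 11·9 = 99 ≡ 3 (mod 16).
    Then x = 46 + 195·3 = 631, valid modulo lcm(195, 16) = 3120: x ≡ 631 (mod 3120).
Verify against each original: 631 mod 13 = 7, 631 mod 3 = 1, 631 mod 5 = 1, 631 mod 16 = 7.

x ≡ 631 (mod 3120).


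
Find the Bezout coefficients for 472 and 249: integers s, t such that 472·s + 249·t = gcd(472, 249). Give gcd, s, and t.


Euclidean algorithm on (472, 249) — divide until remainder is 0:
  472 = 1 · 249 + 223
  249 = 1 · 223 + 26
  223 = 8 · 26 + 15
  26 = 1 · 15 + 11
  15 = 1 · 11 + 4
  11 = 2 · 4 + 3
  4 = 1 · 3 + 1
  3 = 3 · 1 + 0
gcd(472, 249) = 1.
Track Bezout coefficients alongside the remainders: start with r₀ = 472 = a·1 + b·0 (s = 1, t = 0) and r₁ = 249 = a·0 + b·1 (s = 0, t = 1); each new remainder r_{k+1} = r_{k-1} − q_k·r_k inherits s_{k+1} = s_{k-1} − q_k·s_k, t_{k+1} = t_{k-1} − q_k·t_k, so r_k = a·s_k + b·t_k at every step:
  q = 1: r = 223, s = 1 − 1·0 = 1, t = 0 − 1·1 = -1  (check: 472·1 + 249·(-1) = 223)
  q = 1: r = 26, s = 0 − 1·1 = -1, t = 1 − 1·(-1) = 2  (check: 472·(-1) + 249·2 = 26)
  q = 8: r = 15, s = 1 − 8·(-1) = 9, t = -1 − 8·2 = -17  (check: 472·9 + 249·(-17) = 15)
  q = 1: r = 11, s = -1 − 1·9 = -10, t = 2 − 1·(-17) = 19  (check: 472·(-10) + 249·19 = 11)
  q = 1: r = 4, s = 9 − 1·(-10) = 19, t = -17 − 1·19 = -36  (check: 472·19 + 249·(-36) = 4)
  q = 2: r = 3, s = -10 − 2·19 = -48, t = 19 − 2·(-36) = 91  (check: 472·(-48) + 249·91 = 3)
  q = 1: r = 1, s = 19 − 1·(-48) = 67, t = -36 − 1·91 = -127  (check: 472·67 + 249·(-127) = 1)
The row with r = 1 (the gcd) gives the Bezout coefficients s = 67, t = -127.
Result: 472 · (67) + 249 · (-127) = 1.

gcd(472, 249) = 1; s = 67, t = -127 (check: 472·67 + 249·(-127) = 1).


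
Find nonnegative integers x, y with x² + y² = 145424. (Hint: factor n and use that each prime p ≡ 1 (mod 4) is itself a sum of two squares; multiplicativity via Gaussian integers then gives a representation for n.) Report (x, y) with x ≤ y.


Step 1: Factor n = 145424 = 2^4 · 61 · 149.
Step 2: Check the mod-4 condition on each prime factor: 2 = 2 (special); 61 ≡ 1 (mod 4), exponent 1; 149 ≡ 1 (mod 4), exponent 1.
All primes ≡ 3 (mod 4) appear to even exponent (or don't appear), so by the two-squares theorem n IS expressible as a sum of two squares.
Step 3: Build a representation. Group n = k² · m with k = 4 and m = 61 · 149 = 9089 (a product of primes ≡ 1 (mod 4)); a representation of m scales to one of n via (k·x)² + (k·y)² = k²(x² + y²). Each prime p ≡ 1 (mod 4) is itself a sum of two squares; find a² by testing p − a² for a perfect square:
  61: 61 − 1² = 60, 61 − 2² = 57, 61 − 3² = 52, 61 − 4² = 45, 61 − 5² = 36 = 6² ⇒ 61 = 5² + 6².
  149: 149 − 1² = 148, 149 − 2² = 145, 149 − 3² = 140, 149 − 4² = 133, 149 − 5² = 124, 149 − 6² = 113, 149 − 7² = 100 = 10² ⇒ 149 = 7² + 10².
  Combine using the Brahmagupta–Fibonacci identity (a² + b²)(c² + d²) = (ac − bd)² + (ad + bc)² = (ac + bd)² + (ad − bc)²:
  61 · 149 = 9089: from (5² + 6²)(7² + 10²), take (5·7 − 6·10, 5·10 + 6·7) = (35 − 60, 50 + 42) = (-25, 92); dropping signs (only squares matter) gives (25, 92); check 25² + 92² = 625 + 8464 = 9089 ✓.
  Scale by k = 4: (4·25, 4·92) = (100, 368).
Step 4: Order so x ≤ y and verify: 100² + 368² = 10000 + 135424 = 145424 = n. ✓

n = 145424 = 100² + 368² (one valid representation with x ≤ y).


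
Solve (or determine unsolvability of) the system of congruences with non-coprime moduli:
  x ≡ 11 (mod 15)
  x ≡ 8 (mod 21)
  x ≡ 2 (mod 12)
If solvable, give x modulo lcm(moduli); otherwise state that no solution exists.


Moduli 15, 21, 12 are not pairwise coprime, so CRT works modulo lcm(m_i) when all pairwise compatibility conditions hold.
Pairwise compatibility: gcd(m_i, m_j) must divide a_i - a_j for every pair.
Merge one congruence at a time:
  Start: x ≡ 11 (mod 15).
  Combine with x ≡ 8 (mod 21): gcd(15, 21) = 3; 8 - 11 = -3, which IS divisible by 3, so compatible.
    Write x = 11 + 15·t and substitute into x ≡ 8 (mod 21): 15·t ≡ 8 − 11 = -3 (mod 21).
    Divide the congruence (and modulus) by g = 3: 5·t ≡ -1 (mod 7).
    Reduce coefficients mod 7: 5·t ≡ 6 (mod 7).
    The inverse of 5 mod 7 is 3 (since 5·3 = 15 = 2·7 + 1), so t ≡ 3·6 = 18 ≡ 4 (mod 7).
    Then x = 11 + 15·4 = 71, valid modulo lcm(15, 21) = 105: x ≡ 71 (mod 105).
  Combine with x ≡ 2 (mod 12): gcd(105, 12) = 3; 2 - 71 = -69, which IS divisible by 3, so compatible.
    Write x = 71 + 105·t and substitute into x ≡ 2 (mod 12): 105·t ≡ 2 − 71 = -69 (mod 12).
    Divide the congruence (and modulus) by g = 3: 35·t ≡ -23 (mod 4).
    Reduce coefficients mod 4: 3·t ≡ 1 (mod 4).
    The inverse of 3 mod 4 is 3 (since 3·3 = 9 = 2·4 + 1), so t ≡ 3·1 = 3 ≡ 3 (mod 4).
    Then x = 71 + 105·3 = 386, valid modulo lcm(105, 12) = 420: x ≡ 386 (mod 420).
Verify: 386 mod 15 = 11, 386 mod 21 = 8, 386 mod 12 = 2.

x ≡ 386 (mod 420).


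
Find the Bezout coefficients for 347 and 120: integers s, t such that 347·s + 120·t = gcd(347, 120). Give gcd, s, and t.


Euclidean algorithm on (347, 120) — divide until remainder is 0:
  347 = 2 · 120 + 107
  120 = 1 · 107 + 13
  107 = 8 · 13 + 3
  13 = 4 · 3 + 1
  3 = 3 · 1 + 0
gcd(347, 120) = 1.
Track Bezout coefficients alongside the remainders: start with r₀ = 347 = a·1 + b·0 (s = 1, t = 0) and r₁ = 120 = a·0 + b·1 (s = 0, t = 1); each new remainder r_{k+1} = r_{k-1} − q_k·r_k inherits s_{k+1} = s_{k-1} − q_k·s_k, t_{k+1} = t_{k-1} − q_k·t_k, so r_k = a·s_k + b·t_k at every step:
  q = 2: r = 107, s = 1 − 2·0 = 1, t = 0 − 2·1 = -2  (check: 347·1 + 120·(-2) = 107)
  q = 1: r = 13, s = 0 − 1·1 = -1, t = 1 − 1·(-2) = 3  (check: 347·(-1) + 120·3 = 13)
  q = 8: r = 3, s = 1 − 8·(-1) = 9, t = -2 − 8·3 = -26  (check: 347·9 + 120·(-26) = 3)
  q = 4: r = 1, s = -1 − 4·9 = -37, t = 3 − 4·(-26) = 107  (check: 347·(-37) + 120·107 = 1)
The row with r = 1 (the gcd) gives the Bezout coefficients s = -37, t = 107.
Result: 347 · (-37) + 120 · (107) = 1.

gcd(347, 120) = 1; s = -37, t = 107 (check: 347·(-37) + 120·107 = 1).


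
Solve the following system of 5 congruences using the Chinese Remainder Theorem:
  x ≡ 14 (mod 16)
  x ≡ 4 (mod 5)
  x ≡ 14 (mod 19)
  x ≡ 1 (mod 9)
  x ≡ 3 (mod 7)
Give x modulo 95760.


Product of moduli M = 16 · 5 · 19 · 9 · 7 = 95760.
Merge one congruence at a time:
  Start: x ≡ 14 (mod 16).
  Combine with x ≡ 4 (mod 5); new modulus lcm = 80.
    Write x = 14 + 16·t and substitute into x ≡ 4 (mod 5): 16·t ≡ 4 − 14 = -10 (mod 5).
    Reduce coefficients mod 5: 1·t ≡ 0 (mod 5).
    So t ≡ 0 (mod 5).
    Then x = 14 + 16·0 = 14, valid modulo lcm(16, 5) = 80: x ≡ 14 (mod 80).
  Combine with x ≡ 14 (mod 19); new modulus lcm = 1520.
    Write x = 14 + 80·t and substitute into x ≡ 14 (mod 19): 80·t ≡ 14 − 14 = 0 (mod 19).
    Reduce coefficients mod 19: 4·t ≡ 0 (mod 19).
    The inverse of 4 mod 19 is 5 (since 4·5 = 20 = 1·19 + 1), so t ≡ 5·0 = 0 ≡ 0 (mod 19).
    Then x = 14 + 80·0 = 14, valid modulo lcm(80, 19) = 1520: x ≡ 14 (mod 1520).
  Combine with x ≡ 1 (mod 9); new modulus lcm = 13680.
    Write x = 14 + 1520·t and substitute into x ≡ 1 (mod 9): 1520·t ≡ 1 − 14 = -13 (mod 9).
    Reduce coefficients mod 9: 8·t ≡ 5 (mod 9).
    The inverse of 8 mod 9 is 8 (since 8·8 = 64 = 7·9 + 1), so t ≡ 8·5 = 40 ≡ 4 (mod 9).
    Then x = 14 + 1520·4 = 6094, valid modulo lcm(1520, 9) = 13680: x ≡ 6094 (mod 13680).
  Combine with x ≡ 3 (mod 7); new modulus lcm = 95760.
    Write x = 6094 + 13680·t and substitute into x ≡ 3 (mod 7): 13680·t ≡ 3 − 6094 = -6091 (mod 7).
    Reduce coefficients mod 7: 2·t ≡ 6 (mod 7).
    The inverse of 2 mod 7 is 4 (since 2·4 = 8 = 1·7 + 1), so t ≡ 4·6 = 24 ≡ 3 (mod 7).
    Then x = 6094 + 13680·3 = 47134, valid modulo lcm(13680, 7) = 95760: x ≡ 47134 (mod 95760).
Verify against each original: 47134 mod 16 = 14, 47134 mod 5 = 4, 47134 mod 19 = 14, 47134 mod 9 = 1, 47134 mod 7 = 3.

x ≡ 47134 (mod 95760).


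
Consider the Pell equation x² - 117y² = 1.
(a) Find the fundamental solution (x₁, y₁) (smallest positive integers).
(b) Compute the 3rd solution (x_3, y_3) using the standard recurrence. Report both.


Step 1: Find the fundamental solution (x₁, y₁) of x² - 117y² = 1.
  Expand √117 as a continued fraction. a₀ = ⌊√117⌋ = 10; iterate m_{k+1} = d_k·a_k − m_k, d_{k+1} = (117 − m_{k+1}²)/d_k, a_{k+1} = ⌊(a₀ + m_{k+1})/d_{k+1}⌋ (starting m₀ = 0, d₀ = 1), with convergents p_k = a_k·p_{k-1} + p_{k-2}, q_k = a_k·q_{k-1} + q_{k-2} (p₋₁ = 1, q₋₁ = 0):
  k = 0: a₀ = 10; p₀/q₀ = 10/1; p₀² − 117·q₀² = 100 − 117 = -17.
  k = 1: m = 10, d = 17, a = ⌊(10 + 10)/17⌋ = 1; p/q = (1·10 + 1)/(1·1 + 0) = 11/1; p² − 117·q² = 121 − 117 = 4.
  k = 2: m = 7, d = 4, a = ⌊(10 + 7)/4⌋ = 4; p/q = (4·11 + 10)/(4·1 + 1) = 54/5; p² − 117·q² = 2916 − 2925 = -9.
  k = 3: m = 9, d = 9, a = ⌊(10 + 9)/9⌋ = 2; p/q = (2·54 + 11)/(2·5 + 1) = 119/11; p² − 117·q² = 14161 − 14157 = 4.
  k = 4: m = 9, d = 4, a = ⌊(10 + 9)/4⌋ = 4; p/q = (4·119 + 54)/(4·11 + 5) = 530/49; p² − 117·q² = 280900 − 280917 = -17.
  k = 5: m = 7, d = 17, a = ⌊(10 + 7)/17⌋ = 1; p/q = (1·530 + 119)/(1·49 + 11) = 649/60; p² − 117·q² = 421201 − 421200 = 1.
  The first convergent with p² − 117·q² = 1 gives the fundamental solution (x₁, y₁) = (649, 60).
Step 2: Apply the recurrence (x_{n+1}, y_{n+1}) = (x₁x_n + 117y₁y_n, x₁y_n + y₁x_n) repeatedly.
  From (x_1, y_1) = (649, 60): x_2 = 649·649 + 117·60·60 = 842401; y_2 = 649·60 + 60·649 = 77880.
  From (x_2, y_2) = (842401, 77880): x_3 = 649·842401 + 117·60·77880 = 1093435849; y_3 = 649·77880 + 60·842401 = 101088180.
Step 3: Verify x_3² - 117·y_3² = 1195601955878350801 - 1195601955878350800 = 1 (should be 1). ✓

(x_1, y_1) = (649, 60); (x_3, y_3) = (1093435849, 101088180).


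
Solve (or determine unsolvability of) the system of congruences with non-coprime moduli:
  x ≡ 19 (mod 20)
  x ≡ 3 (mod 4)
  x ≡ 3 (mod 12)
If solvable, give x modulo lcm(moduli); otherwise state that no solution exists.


Moduli 20, 4, 12 are not pairwise coprime, so CRT works modulo lcm(m_i) when all pairwise compatibility conditions hold.
Pairwise compatibility: gcd(m_i, m_j) must divide a_i - a_j for every pair.
Merge one congruence at a time:
  Start: x ≡ 19 (mod 20).
  Combine with x ≡ 3 (mod 4): gcd(20, 4) = 4; 3 - 19 = -16, which IS divisible by 4, so compatible.
    Write x = 19 + 20·t and substitute into x ≡ 3 (mod 4): 20·t ≡ 3 − 19 = -16 (mod 4).
    Divide the congruence (and modulus) by g = 4: 5·t ≡ -4 (mod 1).
    Modulo 1 every t works; take t = 0.
    Then x = 19 + 20·0 = 19, valid modulo lcm(20, 4) = 20: x ≡ 19 (mod 20).
  Combine with x ≡ 3 (mod 12): gcd(20, 12) = 4; 3 - 19 = -16, which IS divisible by 4, so compatible.
    Write x = 19 + 20·t and substitute into x ≡ 3 (mod 12): 20·t ≡ 3 − 19 = -16 (mod 12).
    Divide the congruence (and modulus) by g = 4: 5·t ≡ -4 (mod 3).
    Reduce coefficients mod 3: 2·t ≡ 2 (mod 3).
    The inverse of 2 mod 3 is 2 (since 2·2 = 4 = 1·3 + 1), so t ≡ 2·2 = 4 ≡ 1 (mod 3).
    Then x = 19 + 20·1 = 39, valid modulo lcm(20, 12) = 60: x ≡ 39 (mod 60).
Verify: 39 mod 20 = 19, 39 mod 4 = 3, 39 mod 12 = 3.

x ≡ 39 (mod 60).


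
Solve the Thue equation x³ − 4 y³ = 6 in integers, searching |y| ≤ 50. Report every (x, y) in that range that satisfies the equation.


The equation is x³ - 4y³ = 6. For fixed y, x³ = 4·y³ + 6, so a solution requires the RHS to be a perfect cube.
Strategy: iterate y from -50 to 50, compute RHS = 4·y³ + 6, and check whether it is a (positive or negative) perfect cube.
Check small values of y:
  y = 0: RHS = 6 is not a perfect cube.
  y = 1: RHS = 10 is not a perfect cube.
  y = -1: RHS = 2 is not a perfect cube.
  y = 2: RHS = 38 is not a perfect cube.
  y = -2: RHS = -26 is not a perfect cube.
  y = 3: RHS = 114 is not a perfect cube.
  y = -3: RHS = -102 is not a perfect cube.
Continuing the search up to |y| = 50 finds no solutions either.
No (x, y) in the scanned range satisfies the equation.

No integer solutions with |y| ≤ 50.


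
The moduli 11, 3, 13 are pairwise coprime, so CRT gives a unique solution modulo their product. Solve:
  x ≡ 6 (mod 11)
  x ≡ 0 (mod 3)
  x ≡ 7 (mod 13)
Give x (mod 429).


Moduli 11, 3, 13 are pairwise coprime; by CRT there is a unique solution modulo M = 11 · 3 · 13 = 429.
Solve pairwise, accumulating the modulus:
  Start with x ≡ 6 (mod 11).
  Combine with x ≡ 0 (mod 3): since gcd(11, 3) = 1, we get a unique residue mod 33.
    Write x = 6 + 11·t and substitute into x ≡ 0 (mod 3): 11·t ≡ 0 − 6 = -6 (mod 3).
    Reduce coefficients mod 3: 2·t ≡ 0 (mod 3).
    The inverse of 2 mod 3 is 2 (since 2·2 = 4 = 1·3 + 1), so t ≡ 2·0 = 0 ≡ 0 (mod 3).
    Then x = 6 + 11·0 = 6, valid modulo lcm(11, 3) = 33: x ≡ 6 (mod 33).
  Combine with x ≡ 7 (mod 13): since gcd(33, 13) = 1, we get a unique residue mod 429.
    Write x = 6 + 33·t and substitute into x ≡ 7 (mod 13): 33·t ≡ 7 − 6 = 1 (mod 13).
    Reduce coefficients mod 13: 7·t ≡ 1 (mod 13).
    The inverse of 7 mod 13 is 2 (since 7·2 = 14 = 1·13 + 1), so t ≡ 2·1 = 2 ≡ 2 (mod 13).
    Then x = 6 + 33·2 = 72, valid modulo lcm(33, 13) = 429: x ≡ 72 (mod 429).
Verify: 72 mod 11 = 6 ✓, 72 mod 3 = 0 ✓, 72 mod 13 = 7 ✓.

x ≡ 72 (mod 429).


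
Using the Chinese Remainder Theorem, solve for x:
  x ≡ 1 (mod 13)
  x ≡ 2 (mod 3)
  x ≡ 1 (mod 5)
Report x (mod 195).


Moduli 13, 3, 5 are pairwise coprime; by CRT there is a unique solution modulo M = 13 · 3 · 5 = 195.
Solve pairwise, accumulating the modulus:
  Start with x ≡ 1 (mod 13).
  Combine with x ≡ 2 (mod 3): since gcd(13, 3) = 1, we get a unique residue mod 39.
    Write x = 1 + 13·t and substitute into x ≡ 2 (mod 3): 13·t ≡ 2 − 1 = 1 (mod 3).
    Reduce coefficients mod 3: 1·t ≡ 1 (mod 3).
    So t ≡ 1 (mod 3).
    Then x = 1 + 13·1 = 14, valid modulo lcm(13, 3) = 39: x ≡ 14 (mod 39).
  Combine with x ≡ 1 (mod 5): since gcd(39, 5) = 1, we get a unique residue mod 195.
    Write x = 14 + 39·t and substitute into x ≡ 1 (mod 5): 39·t ≡ 1 − 14 = -13 (mod 5).
    Reduce coefficients mod 5: 4·t ≡ 2 (mod 5).
    The inverse of 4 mod 5 is 4 (since 4·4 = 16 = 3·5 + 1), so t ≡ 4·2 = 8 ≡ 3 (mod 5).
    Then x = 14 + 39·3 = 131, valid modulo lcm(39, 5) = 195: x ≡ 131 (mod 195).
Verify: 131 mod 13 = 1 ✓, 131 mod 3 = 2 ✓, 131 mod 5 = 1 ✓.

x ≡ 131 (mod 195).


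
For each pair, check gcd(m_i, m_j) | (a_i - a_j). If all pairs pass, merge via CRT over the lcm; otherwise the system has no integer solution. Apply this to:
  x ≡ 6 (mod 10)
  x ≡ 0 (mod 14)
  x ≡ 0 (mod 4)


Moduli 10, 14, 4 are not pairwise coprime, so CRT works modulo lcm(m_i) when all pairwise compatibility conditions hold.
Pairwise compatibility: gcd(m_i, m_j) must divide a_i - a_j for every pair.
Merge one congruence at a time:
  Start: x ≡ 6 (mod 10).
  Combine with x ≡ 0 (mod 14): gcd(10, 14) = 2; 0 - 6 = -6, which IS divisible by 2, so compatible.
    Write x = 6 + 10·t and substitute into x ≡ 0 (mod 14): 10·t ≡ 0 − 6 = -6 (mod 14).
    Divide the congruence (and modulus) by g = 2: 5·t ≡ -3 (mod 7).
    Reduce coefficients mod 7: 5·t ≡ 4 (mod 7).
    The inverse of 5 mod 7 is 3 (since 5·3 = 15 = 2·7 + 1), so t ≡ 3·4 = 12 ≡ 5 (mod 7).
    Then x = 6 + 10·5 = 56, valid modulo lcm(10, 14) = 70: x ≡ 56 (mod 70).
  Combine with x ≡ 0 (mod 4): gcd(70, 4) = 2; 0 - 56 = -56, which IS divisible by 2, so compatible.
    Write x = 56 + 70·t and substitute into x ≡ 0 (mod 4): 70·t ≡ 0 − 56 = -56 (mod 4).
    Divide the congruence (and modulus) by g = 2: 35·t ≡ -28 (mod 2).
    Reduce coefficients mod 2: 1·t ≡ 0 (mod 2).
    So t ≡ 0 (mod 2).
    Then x = 56 + 70·0 = 56, valid modulo lcm(70, 4) = 140: x ≡ 56 (mod 140).
Verify: 56 mod 10 = 6, 56 mod 14 = 0, 56 mod 4 = 0.

x ≡ 56 (mod 140).


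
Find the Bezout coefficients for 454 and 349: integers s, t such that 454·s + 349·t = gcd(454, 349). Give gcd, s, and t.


Euclidean algorithm on (454, 349) — divide until remainder is 0:
  454 = 1 · 349 + 105
  349 = 3 · 105 + 34
  105 = 3 · 34 + 3
  34 = 11 · 3 + 1
  3 = 3 · 1 + 0
gcd(454, 349) = 1.
Track Bezout coefficients alongside the remainders: start with r₀ = 454 = a·1 + b·0 (s = 1, t = 0) and r₁ = 349 = a·0 + b·1 (s = 0, t = 1); each new remainder r_{k+1} = r_{k-1} − q_k·r_k inherits s_{k+1} = s_{k-1} − q_k·s_k, t_{k+1} = t_{k-1} − q_k·t_k, so r_k = a·s_k + b·t_k at every step:
  q = 1: r = 105, s = 1 − 1·0 = 1, t = 0 − 1·1 = -1  (check: 454·1 + 349·(-1) = 105)
  q = 3: r = 34, s = 0 − 3·1 = -3, t = 1 − 3·(-1) = 4  (check: 454·(-3) + 349·4 = 34)
  q = 3: r = 3, s = 1 − 3·(-3) = 10, t = -1 − 3·4 = -13  (check: 454·10 + 349·(-13) = 3)
  q = 11: r = 1, s = -3 − 11·10 = -113, t = 4 − 11·(-13) = 147  (check: 454·(-113) + 349·147 = 1)
The row with r = 1 (the gcd) gives the Bezout coefficients s = -113, t = 147.
Result: 454 · (-113) + 349 · (147) = 1.

gcd(454, 349) = 1; s = -113, t = 147 (check: 454·(-113) + 349·147 = 1).


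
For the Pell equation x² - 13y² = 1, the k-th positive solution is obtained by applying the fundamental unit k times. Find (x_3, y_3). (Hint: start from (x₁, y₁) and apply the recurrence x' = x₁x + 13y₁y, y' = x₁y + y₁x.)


Step 1: Find the fundamental solution (x₁, y₁) of x² - 13y² = 1.
  Expand √13 as a continued fraction. a₀ = ⌊√13⌋ = 3; iterate m_{k+1} = d_k·a_k − m_k, d_{k+1} = (13 − m_{k+1}²)/d_k, a_{k+1} = ⌊(a₀ + m_{k+1})/d_{k+1}⌋ (starting m₀ = 0, d₀ = 1), with convergents p_k = a_k·p_{k-1} + p_{k-2}, q_k = a_k·q_{k-1} + q_{k-2} (p₋₁ = 1, q₋₁ = 0):
  k = 0: a₀ = 3; p₀/q₀ = 3/1; p₀² − 13·q₀² = 9 − 13 = -4.
  k = 1: m = 3, d = 4, a = ⌊(3 + 3)/4⌋ = 1; p/q = (1·3 + 1)/(1·1 + 0) = 4/1; p² − 13·q² = 16 − 13 = 3.
  k = 2: m = 1, d = 3, a = ⌊(3 + 1)/3⌋ = 1; p/q = (1·4 + 3)/(1·1 + 1) = 7/2; p² − 13·q² = 49 − 52 = -3.
  k = 3: m = 2, d = 3, a = ⌊(3 + 2)/3⌋ = 1; p/q = (1·7 + 4)/(1·2 + 1) = 11/3; p² − 13·q² = 121 − 117 = 4.
  k = 4: m = 1, d = 4, a = ⌊(3 + 1)/4⌋ = 1; p/q = (1·11 + 7)/(1·3 + 2) = 18/5; p² − 13·q² = 324 − 325 = -1.
  k = 5: m = 3, d = 1, a = ⌊(3 + 3)/1⌋ = 6; p/q = (6·18 + 11)/(6·5 + 3) = 119/33; p² − 13·q² = 14161 − 14157 = 4.
  k = 6: m = 3, d = 4, a = ⌊(3 + 3)/4⌋ = 1; p/q = (1·119 + 18)/(1·33 + 5) = 137/38; p² − 13·q² = 18769 − 18772 = -3.
  k = 7: m = 1, d = 3, a = ⌊(3 + 1)/3⌋ = 1; p/q = (1·137 + 119)/(1·38 + 33) = 256/71; p² − 13·q² = 65536 − 65533 = 3.
  k = 8: m = 2, d = 3, a = ⌊(3 + 2)/3⌋ = 1; p/q = (1·256 + 137)/(1·71 + 38) = 393/109; p² − 13·q² = 154449 − 154453 = -4.
  k = 9: m = 1, d = 4, a = ⌊(3 + 1)/4⌋ = 1; p/q = (1·393 + 256)/(1·109 + 71) = 649/180; p² − 13·q² = 421201 − 421200 = 1.
  The first convergent with p² − 13·q² = 1 gives the fundamental solution (x₁, y₁) = (649, 180).
Step 2: Apply the recurrence (x_{n+1}, y_{n+1}) = (x₁x_n + 13y₁y_n, x₁y_n + y₁x_n) repeatedly.
  From (x_1, y_1) = (649, 180): x_2 = 649·649 + 13·180·180 = 842401; y_2 = 649·180 + 180·649 = 233640.
  From (x_2, y_2) = (842401, 233640): x_3 = 649·842401 + 13·180·233640 = 1093435849; y_3 = 649·233640 + 180·842401 = 303264540.
Step 3: Verify x_3² - 13·y_3² = 1195601955878350801 - 1195601955878350800 = 1 (should be 1). ✓

(x_1, y_1) = (649, 180); (x_3, y_3) = (1093435849, 303264540).


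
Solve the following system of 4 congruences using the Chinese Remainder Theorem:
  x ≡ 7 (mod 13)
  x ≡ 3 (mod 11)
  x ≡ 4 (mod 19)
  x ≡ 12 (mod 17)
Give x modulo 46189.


Product of moduli M = 13 · 11 · 19 · 17 = 46189.
Merge one congruence at a time:
  Start: x ≡ 7 (mod 13).
  Combine with x ≡ 3 (mod 11); new modulus lcm = 143.
    Write x = 7 + 13·t and substitute into x ≡ 3 (mod 11): 13·t ≡ 3 − 7 = -4 (mod 11).
    Reduce coefficients mod 11: 2·t ≡ 7 (mod 11).
    The inverse of 2 mod 11 is 6 (since 2·6 = 12 = 1·11 + 1), so t ≡ 6·7 = 42 ≡ 9 (mod 11).
    Then x = 7 + 13·9 = 124, valid modulo lcm(13, 11) = 143: x ≡ 124 (mod 143).
  Combine with x ≡ 4 (mod 19); new modulus lcm = 2717.
    Write x = 124 + 143·t and substitute into x ≡ 4 (mod 19): 143·t ≡ 4 − 124 = -120 (mod 19).
    Reduce coefficients mod 19: 10·t ≡ 13 (mod 19).
    The inverse of 10 mod 19 is 2 (since 10·2 = 20 = 1·19 + 1), so t ≡ 2·13 = 26 ≡ 7 (mod 19).
    Then x = 124 + 143·7 = 1125, valid modulo lcm(143, 19) = 2717: x ≡ 1125 (mod 2717).
  Combine with x ≡ 12 (mod 17); new modulus lcm = 46189.
    Write x = 1125 + 2717·t and substitute into x ≡ 12 (mod 17): 2717·t ≡ 12 − 1125 = -1113 (mod 17).
    Reduce coefficients mod 17: 14·t ≡ 9 (mod 17).
    The inverse of 14 mod 17 is 11 (since 14·11 = 154 = 9·17 + 1), so t ≡ 11·9 = 99 ≡ 14 (mod 17).
    Then x = 1125 + 2717·14 = 39163, valid modulo lcm(2717, 17) = 46189: x ≡ 39163 (mod 46189).
Verify against each original: 39163 mod 13 = 7, 39163 mod 11 = 3, 39163 mod 19 = 4, 39163 mod 17 = 12.

x ≡ 39163 (mod 46189).


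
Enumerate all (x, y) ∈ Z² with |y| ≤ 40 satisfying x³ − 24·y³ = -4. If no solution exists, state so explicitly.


The equation is x³ - 24y³ = -4. For fixed y, x³ = 24·y³ − 4, so a solution requires the RHS to be a perfect cube.
Strategy: iterate y from -40 to 40, compute RHS = 24·y³ − 4, and check whether it is a (positive or negative) perfect cube.
Check small values of y:
  y = 0: RHS = -4 is not a perfect cube.
  y = 1: RHS = 20 is not a perfect cube.
  y = -1: RHS = -28 is not a perfect cube.
  y = 2: RHS = 188 is not a perfect cube.
  y = -2: RHS = -196 is not a perfect cube.
  y = 3: RHS = 644 is not a perfect cube.
  y = -3: RHS = -652 is not a perfect cube.
Continuing the search up to |y| = 40 finds no solutions either.
No (x, y) in the scanned range satisfies the equation.

No integer solutions with |y| ≤ 40.


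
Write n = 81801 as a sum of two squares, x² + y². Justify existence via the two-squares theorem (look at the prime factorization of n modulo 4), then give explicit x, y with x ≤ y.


Step 1: Factor n = 81801 = 3^2 · 61 · 149.
Step 2: Check the mod-4 condition on each prime factor: 3 ≡ 3 (mod 4), exponent 2 (must be even); 61 ≡ 1 (mod 4), exponent 1; 149 ≡ 1 (mod 4), exponent 1.
All primes ≡ 3 (mod 4) appear to even exponent (or don't appear), so by the two-squares theorem n IS expressible as a sum of two squares.
Step 3: Build a representation. Group n = k² · m with k = 3 and m = 61 · 149 = 9089 (a product of primes ≡ 1 (mod 4)); a representation of m scales to one of n via (k·x)² + (k·y)² = k²(x² + y²). Each prime p ≡ 1 (mod 4) is itself a sum of two squares; find a² by testing p − a² for a perfect square:
  61: 61 − 1² = 60, 61 − 2² = 57, 61 − 3² = 52, 61 − 4² = 45, 61 − 5² = 36 = 6² ⇒ 61 = 5² + 6².
  149: 149 − 1² = 148, 149 − 2² = 145, 149 − 3² = 140, 149 − 4² = 133, 149 − 5² = 124, 149 − 6² = 113, 149 − 7² = 100 = 10² ⇒ 149 = 7² + 10².
  Combine using the Brahmagupta–Fibonacci identity (a² + b²)(c² + d²) = (ac − bd)² + (ad + bc)² = (ac + bd)² + (ad − bc)²:
  61 · 149 = 9089: from (5² + 6²)(7² + 10²), take (5·7 − 6·10, 5·10 + 6·7) = (35 − 60, 50 + 42) = (-25, 92); dropping signs (only squares matter) gives (25, 92); check 25² + 92² = 625 + 8464 = 9089 ✓.
  Scale by k = 3: (3·25, 3·92) = (75, 276).
Step 4: Order so x ≤ y and verify: 75² + 276² = 5625 + 76176 = 81801 = n. ✓

n = 81801 = 75² + 276² (one valid representation with x ≤ y).


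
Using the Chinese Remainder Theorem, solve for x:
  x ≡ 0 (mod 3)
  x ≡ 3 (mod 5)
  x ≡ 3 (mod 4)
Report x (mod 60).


Moduli 3, 5, 4 are pairwise coprime; by CRT there is a unique solution modulo M = 3 · 5 · 4 = 60.
Solve pairwise, accumulating the modulus:
  Start with x ≡ 0 (mod 3).
  Combine with x ≡ 3 (mod 5): since gcd(3, 5) = 1, we get a unique residue mod 15.
    Write x = 0 + 3·t and substitute into x ≡ 3 (mod 5): 3·t ≡ 3 − 0 = 3 (mod 5).
    The inverse of 3 mod 5 is 2 (since 3·2 = 6 = 1·5 + 1), so t ≡ 2·3 = 6 ≡ 1 (mod 5).
    Then x = 0 + 3·1 = 3, valid modulo lcm(3, 5) = 15: x ≡ 3 (mod 15).
  Combine with x ≡ 3 (mod 4): since gcd(15, 4) = 1, we get a unique residue mod 60.
    Write x = 3 + 15·t and substitute into x ≡ 3 (mod 4): 15·t ≡ 3 − 3 = 0 (mod 4).
    Reduce coefficients mod 4: 3·t ≡ 0 (mod 4).
    The inverse of 3 mod 4 is 3 (since 3·3 = 9 = 2·4 + 1), so t ≡ 3·0 = 0 ≡ 0 (mod 4).
    Then x = 3 + 15·0 = 3, valid modulo lcm(15, 4) = 60: x ≡ 3 (mod 60).
Verify: 3 mod 3 = 0 ✓, 3 mod 5 = 3 ✓, 3 mod 4 = 3 ✓.

x ≡ 3 (mod 60).


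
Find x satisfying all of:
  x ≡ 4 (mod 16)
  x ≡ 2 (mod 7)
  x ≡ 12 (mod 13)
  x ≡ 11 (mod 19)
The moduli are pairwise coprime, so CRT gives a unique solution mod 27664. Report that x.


Product of moduli M = 16 · 7 · 13 · 19 = 27664.
Merge one congruence at a time:
  Start: x ≡ 4 (mod 16).
  Combine with x ≡ 2 (mod 7); new modulus lcm = 112.
    Write x = 4 + 16·t and substitute into x ≡ 2 (mod 7): 16·t ≡ 2 − 4 = -2 (mod 7).
    Reduce coefficients mod 7: 2·t ≡ 5 (mod 7).
    The inverse of 2 mod 7 is 4 (since 2·4 = 8 = 1·7 + 1), so t ≡ 4·5 = 20 ≡ 6 (mod 7).
    Then x = 4 + 16·6 = 100, valid modulo lcm(16, 7) = 112: x ≡ 100 (mod 112).
  Combine with x ≡ 12 (mod 13); new modulus lcm = 1456.
    Write x = 100 + 112·t and substitute into x ≡ 12 (mod 13): 112·t ≡ 12 − 100 = -88 (mod 13).
    Reduce coefficients mod 13: 8·t ≡ 3 (mod 13).
    The inverse of 8 mod 13 is 5 (since 8·5 = 40 = 3·13 + 1), so t ≡ 5·3 = 15 ≡ 2 (mod 13).
    Then x = 100 + 112·2 = 324, valid modulo lcm(112, 13) = 1456: x ≡ 324 (mod 1456).
  Combine with x ≡ 11 (mod 19); new modulus lcm = 27664.
    Write x = 324 + 1456·t and substitute into x ≡ 11 (mod 19): 1456·t ≡ 11 − 324 = -313 (mod 19).
    Reduce coefficients mod 19: 12·t ≡ 10 (mod 19).
    The inverse of 12 mod 19 is 8 (since 12·8 = 96 = 5·19 + 1), so t ≡ 8·10 = 80 ≡ 4 (mod 19).
    Then x = 324 + 1456·4 = 6148, valid modulo lcm(1456, 19) = 27664: x ≡ 6148 (mod 27664).
Verify against each original: 6148 mod 16 = 4, 6148 mod 7 = 2, 6148 mod 13 = 12, 6148 mod 19 = 11.

x ≡ 6148 (mod 27664).


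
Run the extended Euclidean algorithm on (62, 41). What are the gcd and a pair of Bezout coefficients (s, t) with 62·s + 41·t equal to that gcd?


Euclidean algorithm on (62, 41) — divide until remainder is 0:
  62 = 1 · 41 + 21
  41 = 1 · 21 + 20
  21 = 1 · 20 + 1
  20 = 20 · 1 + 0
gcd(62, 41) = 1.
Track Bezout coefficients alongside the remainders: start with r₀ = 62 = a·1 + b·0 (s = 1, t = 0) and r₁ = 41 = a·0 + b·1 (s = 0, t = 1); each new remainder r_{k+1} = r_{k-1} − q_k·r_k inherits s_{k+1} = s_{k-1} − q_k·s_k, t_{k+1} = t_{k-1} − q_k·t_k, so r_k = a·s_k + b·t_k at every step:
  q = 1: r = 21, s = 1 − 1·0 = 1, t = 0 − 1·1 = -1  (check: 62·1 + 41·(-1) = 21)
  q = 1: r = 20, s = 0 − 1·1 = -1, t = 1 − 1·(-1) = 2  (check: 62·(-1) + 41·2 = 20)
  q = 1: r = 1, s = 1 − 1·(-1) = 2, t = -1 − 1·2 = -3  (check: 62·2 + 41·(-3) = 1)
The row with r = 1 (the gcd) gives the Bezout coefficients s = 2, t = -3.
Result: 62 · (2) + 41 · (-3) = 1.

gcd(62, 41) = 1; s = 2, t = -3 (check: 62·2 + 41·(-3) = 1).


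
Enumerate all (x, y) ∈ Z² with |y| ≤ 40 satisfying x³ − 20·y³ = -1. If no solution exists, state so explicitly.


The equation is x³ - 20y³ = -1. For fixed y, x³ = 20·y³ − 1, so a solution requires the RHS to be a perfect cube.
Strategy: iterate y from -40 to 40, compute RHS = 20·y³ − 1, and check whether it is a (positive or negative) perfect cube.
Check small values of y:
  y = 0: RHS = -1 = (-1)³ ⇒ x = -1 works.
  y = 1: RHS = 19 is not a perfect cube.
  y = -1: RHS = -21 is not a perfect cube.
  y = 2: RHS = 159 is not a perfect cube.
  y = -2: RHS = -161 is not a perfect cube.
  y = 3: RHS = 539 is not a perfect cube.
  y = -3: RHS = -541 is not a perfect cube.
Continuing, at y = 7: RHS = 6859 = (19)³ ⇒ x = 19 works.
Searching the remaining y in |y| ≤ 40 finds no further solutions.
Collected solutions: (-1, 0), (19, 7).

Solutions (with |y| ≤ 40): (-1, 0), (19, 7).


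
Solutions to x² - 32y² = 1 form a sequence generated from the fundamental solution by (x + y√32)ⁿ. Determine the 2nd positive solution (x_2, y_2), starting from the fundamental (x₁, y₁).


Step 1: Find the fundamental solution (x₁, y₁) of x² - 32y² = 1.
  Expand √32 as a continued fraction. a₀ = ⌊√32⌋ = 5; iterate m_{k+1} = d_k·a_k − m_k, d_{k+1} = (32 − m_{k+1}²)/d_k, a_{k+1} = ⌊(a₀ + m_{k+1})/d_{k+1}⌋ (starting m₀ = 0, d₀ = 1), with convergents p_k = a_k·p_{k-1} + p_{k-2}, q_k = a_k·q_{k-1} + q_{k-2} (p₋₁ = 1, q₋₁ = 0):
  k = 0: a₀ = 5; p₀/q₀ = 5/1; p₀² − 32·q₀² = 25 − 32 = -7.
  k = 1: m = 5, d = 7, a = ⌊(5 + 5)/7⌋ = 1; p/q = (1·5 + 1)/(1·1 + 0) = 6/1; p² − 32·q² = 36 − 32 = 4.
  k = 2: m = 2, d = 4, a = ⌊(5 + 2)/4⌋ = 1; p/q = (1·6 + 5)/(1·1 + 1) = 11/2; p² − 32·q² = 121 − 128 = -7.
  k = 3: m = 2, d = 7, a = ⌊(5 + 2)/7⌋ = 1; p/q = (1·11 + 6)/(1·2 + 1) = 17/3; p² − 32·q² = 289 − 288 = 1.
  The first convergent with p² − 32·q² = 1 gives the fundamental solution (x₁, y₁) = (17, 3).
Step 2: Apply the recurrence (x_{n+1}, y_{n+1}) = (x₁x_n + 32y₁y_n, x₁y_n + y₁x_n) repeatedly.
  From (x_1, y_1) = (17, 3): x_2 = 17·17 + 32·3·3 = 577; y_2 = 17·3 + 3·17 = 102.
Step 3: Verify x_2² - 32·y_2² = 332929 - 332928 = 1 (should be 1). ✓

(x_1, y_1) = (17, 3); (x_2, y_2) = (577, 102).


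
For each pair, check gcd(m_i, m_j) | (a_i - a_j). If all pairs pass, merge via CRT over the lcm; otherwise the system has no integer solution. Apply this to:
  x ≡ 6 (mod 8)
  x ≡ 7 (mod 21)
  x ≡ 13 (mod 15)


Moduli 8, 21, 15 are not pairwise coprime, so CRT works modulo lcm(m_i) when all pairwise compatibility conditions hold.
Pairwise compatibility: gcd(m_i, m_j) must divide a_i - a_j for every pair.
Merge one congruence at a time:
  Start: x ≡ 6 (mod 8).
  Combine with x ≡ 7 (mod 21): gcd(8, 21) = 1; 7 - 6 = 1, which IS divisible by 1, so compatible.
    Write x = 6 + 8·t and substitute into x ≡ 7 (mod 21): 8·t ≡ 7 − 6 = 1 (mod 21).
    The inverse of 8 mod 21 is 8 (since 8·8 = 64 = 3·21 + 1), so t ≡ 8·1 = 8 ≡ 8 (mod 21).
    Then x = 6 + 8·8 = 70, valid modulo lcm(8, 21) = 168: x ≡ 70 (mod 168).
  Combine with x ≡ 13 (mod 15): gcd(168, 15) = 3; 13 - 70 = -57, which IS divisible by 3, so compatible.
    Write x = 70 + 168·t and substitute into x ≡ 13 (mod 15): 168·t ≡ 13 − 70 = -57 (mod 15).
    Divide the congruence (and modulus) by g = 3: 56·t ≡ -19 (mod 5).
    Reduce coefficients mod 5: 1·t ≡ 1 (mod 5).
    So t ≡ 1 (mod 5).
    Then x = 70 + 168·1 = 238, valid modulo lcm(168, 15) = 840: x ≡ 238 (mod 840).
Verify: 238 mod 8 = 6, 238 mod 21 = 7, 238 mod 15 = 13.

x ≡ 238 (mod 840).


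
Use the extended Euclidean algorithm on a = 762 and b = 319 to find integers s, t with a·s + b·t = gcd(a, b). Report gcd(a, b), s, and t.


Euclidean algorithm on (762, 319) — divide until remainder is 0:
  762 = 2 · 319 + 124
  319 = 2 · 124 + 71
  124 = 1 · 71 + 53
  71 = 1 · 53 + 18
  53 = 2 · 18 + 17
  18 = 1 · 17 + 1
  17 = 17 · 1 + 0
gcd(762, 319) = 1.
Track Bezout coefficients alongside the remainders: start with r₀ = 762 = a·1 + b·0 (s = 1, t = 0) and r₁ = 319 = a·0 + b·1 (s = 0, t = 1); each new remainder r_{k+1} = r_{k-1} − q_k·r_k inherits s_{k+1} = s_{k-1} − q_k·s_k, t_{k+1} = t_{k-1} − q_k·t_k, so r_k = a·s_k + b·t_k at every step:
  q = 2: r = 124, s = 1 − 2·0 = 1, t = 0 − 2·1 = -2  (check: 762·1 + 319·(-2) = 124)
  q = 2: r = 71, s = 0 − 2·1 = -2, t = 1 − 2·(-2) = 5  (check: 762·(-2) + 319·5 = 71)
  q = 1: r = 53, s = 1 − 1·(-2) = 3, t = -2 − 1·5 = -7  (check: 762·3 + 319·(-7) = 53)
  q = 1: r = 18, s = -2 − 1·3 = -5, t = 5 − 1·(-7) = 12  (check: 762·(-5) + 319·12 = 18)
  q = 2: r = 17, s = 3 − 2·(-5) = 13, t = -7 − 2·12 = -31  (check: 762·13 + 319·(-31) = 17)
  q = 1: r = 1, s = -5 − 1·13 = -18, t = 12 − 1·(-31) = 43  (check: 762·(-18) + 319·43 = 1)
The row with r = 1 (the gcd) gives the Bezout coefficients s = -18, t = 43.
Result: 762 · (-18) + 319 · (43) = 1.

gcd(762, 319) = 1; s = -18, t = 43 (check: 762·(-18) + 319·43 = 1).


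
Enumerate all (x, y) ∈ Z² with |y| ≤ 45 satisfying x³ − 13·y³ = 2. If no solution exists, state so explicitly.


The equation is x³ - 13y³ = 2. For fixed y, x³ = 13·y³ + 2, so a solution requires the RHS to be a perfect cube.
Strategy: iterate y from -45 to 45, compute RHS = 13·y³ + 2, and check whether it is a (positive or negative) perfect cube.
Check small values of y:
  y = 0: RHS = 2 is not a perfect cube.
  y = 1: RHS = 15 is not a perfect cube.
  y = -1: RHS = -11 is not a perfect cube.
  y = 2: RHS = 106 is not a perfect cube.
  y = -2: RHS = -102 is not a perfect cube.
  y = 3: RHS = 353 is not a perfect cube.
  y = -3: RHS = -349 is not a perfect cube.
Continuing the search up to |y| = 45 finds no solutions either.
No (x, y) in the scanned range satisfies the equation.

No integer solutions with |y| ≤ 45.


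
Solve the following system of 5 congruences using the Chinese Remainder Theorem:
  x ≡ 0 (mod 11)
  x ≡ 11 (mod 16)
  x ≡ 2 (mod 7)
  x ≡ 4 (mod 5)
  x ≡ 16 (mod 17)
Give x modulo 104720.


Product of moduli M = 11 · 16 · 7 · 5 · 17 = 104720.
Merge one congruence at a time:
  Start: x ≡ 0 (mod 11).
  Combine with x ≡ 11 (mod 16); new modulus lcm = 176.
    Write x = 0 + 11·t and substitute into x ≡ 11 (mod 16): 11·t ≡ 11 − 0 = 11 (mod 16).
    The inverse of 11 mod 16 is 3 (since 11·3 = 33 = 2·16 + 1), so t ≡ 3·11 = 33 ≡ 1 (mod 16).
    Then x = 0 + 11·1 = 11, valid modulo lcm(11, 16) = 176: x ≡ 11 (mod 176).
  Combine with x ≡ 2 (mod 7); new modulus lcm = 1232.
    Write x = 11 + 176·t and substitute into x ≡ 2 (mod 7): 176·t ≡ 2 − 11 = -9 (mod 7).
    Reduce coefficients mod 7: 1·t ≡ 5 (mod 7).
    So t ≡ 5 (mod 7).
    Then x = 11 + 176·5 = 891, valid modulo lcm(176, 7) = 1232: x ≡ 891 (mod 1232).
  Combine with x ≡ 4 (mod 5); new modulus lcm = 6160.
    Write x = 891 + 1232·t and substitute into x ≡ 4 (mod 5): 1232·t ≡ 4 − 891 = -887 (mod 5).
    Reduce coefficients mod 5: 2·t ≡ 3 (mod 5).
    The inverse of 2 mod 5 is 3 (since 2·3 = 6 = 1·5 + 1), so t ≡ 3·3 = 9 ≡ 4 (mod 5).
    Then x = 891 + 1232·4 = 5819, valid modulo lcm(1232, 5) = 6160: x ≡ 5819 (mod 6160).
  Combine with x ≡ 16 (mod 17); new modulus lcm = 104720.
    Write x = 5819 + 6160·t and substitute into x ≡ 16 (mod 17): 6160·t ≡ 16 − 5819 = -5803 (mod 17).
    Reduce coefficients mod 17: 6·t ≡ 11 (mod 17).
    The inverse of 6 mod 17 is 3 (since 6·3 = 18 = 1·17 + 1), so t ≡ 3·11 = 33 ≡ 16 (mod 17).
    Then x = 5819 + 6160·16 = 104379, valid modulo lcm(6160, 17) = 104720: x ≡ 104379 (mod 104720).
Verify against each original: 104379 mod 11 = 0, 104379 mod 16 = 11, 104379 mod 7 = 2, 104379 mod 5 = 4, 104379 mod 17 = 16.

x ≡ 104379 (mod 104720).


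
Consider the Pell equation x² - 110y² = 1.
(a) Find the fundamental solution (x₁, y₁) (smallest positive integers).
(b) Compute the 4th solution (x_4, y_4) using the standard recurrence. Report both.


Step 1: Find the fundamental solution (x₁, y₁) of x² - 110y² = 1.
  Expand √110 as a continued fraction. a₀ = ⌊√110⌋ = 10; iterate m_{k+1} = d_k·a_k − m_k, d_{k+1} = (110 − m_{k+1}²)/d_k, a_{k+1} = ⌊(a₀ + m_{k+1})/d_{k+1}⌋ (starting m₀ = 0, d₀ = 1), with convergents p_k = a_k·p_{k-1} + p_{k-2}, q_k = a_k·q_{k-1} + q_{k-2} (p₋₁ = 1, q₋₁ = 0):
  k = 0: a₀ = 10; p₀/q₀ = 10/1; p₀² − 110·q₀² = 100 − 110 = -10.
  k = 1: m = 10, d = 10, a = ⌊(10 + 10)/10⌋ = 2; p/q = (2·10 + 1)/(2·1 + 0) = 21/2; p² − 110·q² = 441 − 440 = 1.
  The first convergent with p² − 110·q² = 1 gives the fundamental solution (x₁, y₁) = (21, 2).
Step 2: Apply the recurrence (x_{n+1}, y_{n+1}) = (x₁x_n + 110y₁y_n, x₁y_n + y₁x_n) repeatedly.
  From (x_1, y_1) = (21, 2): x_2 = 21·21 + 110·2·2 = 881; y_2 = 21·2 + 2·21 = 84.
  From (x_2, y_2) = (881, 84): x_3 = 21·881 + 110·2·84 = 36981; y_3 = 21·84 + 2·881 = 3526.
  From (x_3, y_3) = (36981, 3526): x_4 = 21·36981 + 110·2·3526 = 1552321; y_4 = 21·3526 + 2·36981 = 148008.
Step 3: Verify x_4² - 110·y_4² = 2409700487041 - 2409700487040 = 1 (should be 1). ✓

(x_1, y_1) = (21, 2); (x_4, y_4) = (1552321, 148008).


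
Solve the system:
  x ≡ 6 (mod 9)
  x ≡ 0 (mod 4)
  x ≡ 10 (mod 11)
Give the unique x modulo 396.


Moduli 9, 4, 11 are pairwise coprime; by CRT there is a unique solution modulo M = 9 · 4 · 11 = 396.
Solve pairwise, accumulating the modulus:
  Start with x ≡ 6 (mod 9).
  Combine with x ≡ 0 (mod 4): since gcd(9, 4) = 1, we get a unique residue mod 36.
    Write x = 6 + 9·t and substitute into x ≡ 0 (mod 4): 9·t ≡ 0 − 6 = -6 (mod 4).
    Reduce coefficients mod 4: 1·t ≡ 2 (mod 4).
    So t ≡ 2 (mod 4).
    Then x = 6 + 9·2 = 24, valid modulo lcm(9, 4) = 36: x ≡ 24 (mod 36).
  Combine with x ≡ 10 (mod 11): since gcd(36, 11) = 1, we get a unique residue mod 396.
    Write x = 24 + 36·t and substitute into x ≡ 10 (mod 11): 36·t ≡ 10 − 24 = -14 (mod 11).
    Reduce coefficients mod 11: 3·t ≡ 8 (mod 11).
    The inverse of 3 mod 11 is 4 (since 3·4 = 12 = 1·11 + 1), so t ≡ 4·8 = 32 ≡ 10 (mod 11).
    Then x = 24 + 36·10 = 384, valid modulo lcm(36, 11) = 396: x ≡ 384 (mod 396).
Verify: 384 mod 9 = 6 ✓, 384 mod 4 = 0 ✓, 384 mod 11 = 10 ✓.

x ≡ 384 (mod 396).
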